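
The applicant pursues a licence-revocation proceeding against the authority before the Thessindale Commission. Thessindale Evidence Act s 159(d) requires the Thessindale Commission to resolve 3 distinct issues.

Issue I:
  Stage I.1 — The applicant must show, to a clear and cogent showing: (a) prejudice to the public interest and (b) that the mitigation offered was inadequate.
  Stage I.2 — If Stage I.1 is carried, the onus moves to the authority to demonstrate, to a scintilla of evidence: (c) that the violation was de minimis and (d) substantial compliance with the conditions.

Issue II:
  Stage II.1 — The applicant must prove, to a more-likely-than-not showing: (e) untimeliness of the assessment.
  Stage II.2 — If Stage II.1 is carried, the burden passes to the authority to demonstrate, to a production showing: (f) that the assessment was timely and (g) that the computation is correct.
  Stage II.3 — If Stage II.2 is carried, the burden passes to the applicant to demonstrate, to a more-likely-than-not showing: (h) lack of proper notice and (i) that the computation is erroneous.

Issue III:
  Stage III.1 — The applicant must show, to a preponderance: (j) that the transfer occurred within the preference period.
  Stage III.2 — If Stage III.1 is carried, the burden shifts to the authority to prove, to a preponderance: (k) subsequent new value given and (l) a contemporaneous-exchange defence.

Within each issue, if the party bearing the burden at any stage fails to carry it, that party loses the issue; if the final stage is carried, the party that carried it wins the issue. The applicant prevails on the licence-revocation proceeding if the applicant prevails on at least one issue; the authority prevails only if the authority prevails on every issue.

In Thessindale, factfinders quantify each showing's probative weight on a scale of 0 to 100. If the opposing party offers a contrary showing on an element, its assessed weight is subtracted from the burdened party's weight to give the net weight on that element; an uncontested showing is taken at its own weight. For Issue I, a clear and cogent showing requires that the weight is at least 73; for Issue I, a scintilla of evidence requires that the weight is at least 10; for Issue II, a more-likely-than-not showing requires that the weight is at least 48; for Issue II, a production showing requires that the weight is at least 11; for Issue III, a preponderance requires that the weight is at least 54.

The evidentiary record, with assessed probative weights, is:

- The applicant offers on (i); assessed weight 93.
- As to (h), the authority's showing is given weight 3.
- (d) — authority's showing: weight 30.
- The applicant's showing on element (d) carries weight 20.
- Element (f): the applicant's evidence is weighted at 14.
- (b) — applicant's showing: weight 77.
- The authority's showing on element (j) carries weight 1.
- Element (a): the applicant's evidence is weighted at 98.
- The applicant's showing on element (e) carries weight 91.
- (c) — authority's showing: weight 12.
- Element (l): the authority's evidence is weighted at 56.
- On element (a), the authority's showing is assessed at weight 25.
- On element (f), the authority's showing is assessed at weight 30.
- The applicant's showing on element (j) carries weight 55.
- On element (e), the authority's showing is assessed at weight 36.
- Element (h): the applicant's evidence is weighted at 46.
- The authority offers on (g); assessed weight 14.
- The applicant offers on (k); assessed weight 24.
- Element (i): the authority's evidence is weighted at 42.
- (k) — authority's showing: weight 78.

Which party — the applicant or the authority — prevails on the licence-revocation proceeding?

— Issue I —
Stage I.1 — burden on applicant; standard: a clear and cogent showing (weight is at least 73).
    (a): 98 − 25 = 73 ≥ 73 [met]
    (b): 77 ≥ 73 [met]
  The applicant carries Stage I.1; the authority now bears the burden.
Stage I.2 — burden on authority; standard: a scintilla of evidence (weight is at least 10).
    (c): 12 ≥ 10 [met]
    (d): 30 − 20 = 10 ≥ 10 [met]
  All elements met at the final stage.
With every stage satisfied, the authority prevails on this issue.
— Issue II —
Stage II.1 (applicant, a more-likely-than-not showing, weight is at least 48): (e) net 91−36=55 ≥ 48 — meets.
  The applicant carries Stage II.1; the authority now bears the burden.
Stage II.2 (authority, a production showing, weight is at least 11): (f) net 30−14=16 ≥ 11 — meets; (g) 14 ≥ 11 — meets.
  Stage II.2 carried; the burden shifts to the applicant.
Stage II.3 (applicant, a more-likely-than-not showing, weight is at least 48): (h) net 46−3=43 < 48 — fails; (i) net 93−42=51 ≥ 48 — meets.
  The applicant does not carry Stage II.3.
The analysis ends at Stage II.3; the authority prevails on this issue.
— Issue III —
At Stage III.1 the applicant must meet a preponderance (weight is at least 54): on (j) the weight is 55 less the opposing 1 gives net 54, which does reach 54, so (j) meets the standard.
  The applicant carries Stage III.1; the authority now bears the burden.
At Stage III.2 the authority must meet a preponderance (weight is at least 54): on (k) the weight is 78 less the opposing 24 gives net 54, which does reach 54, so (k) meets the standard; on (l) the weight is 56, ≥ 54, so (l) meets the standard.
  All elements met at the final stage.
Every stage carried; the authority prevails on this issue.
Per-issue: Issue I → authority; Issue II → authority; Issue III → authority. The applicant must prevail on at least one issue; overall, the authority prevails.

authority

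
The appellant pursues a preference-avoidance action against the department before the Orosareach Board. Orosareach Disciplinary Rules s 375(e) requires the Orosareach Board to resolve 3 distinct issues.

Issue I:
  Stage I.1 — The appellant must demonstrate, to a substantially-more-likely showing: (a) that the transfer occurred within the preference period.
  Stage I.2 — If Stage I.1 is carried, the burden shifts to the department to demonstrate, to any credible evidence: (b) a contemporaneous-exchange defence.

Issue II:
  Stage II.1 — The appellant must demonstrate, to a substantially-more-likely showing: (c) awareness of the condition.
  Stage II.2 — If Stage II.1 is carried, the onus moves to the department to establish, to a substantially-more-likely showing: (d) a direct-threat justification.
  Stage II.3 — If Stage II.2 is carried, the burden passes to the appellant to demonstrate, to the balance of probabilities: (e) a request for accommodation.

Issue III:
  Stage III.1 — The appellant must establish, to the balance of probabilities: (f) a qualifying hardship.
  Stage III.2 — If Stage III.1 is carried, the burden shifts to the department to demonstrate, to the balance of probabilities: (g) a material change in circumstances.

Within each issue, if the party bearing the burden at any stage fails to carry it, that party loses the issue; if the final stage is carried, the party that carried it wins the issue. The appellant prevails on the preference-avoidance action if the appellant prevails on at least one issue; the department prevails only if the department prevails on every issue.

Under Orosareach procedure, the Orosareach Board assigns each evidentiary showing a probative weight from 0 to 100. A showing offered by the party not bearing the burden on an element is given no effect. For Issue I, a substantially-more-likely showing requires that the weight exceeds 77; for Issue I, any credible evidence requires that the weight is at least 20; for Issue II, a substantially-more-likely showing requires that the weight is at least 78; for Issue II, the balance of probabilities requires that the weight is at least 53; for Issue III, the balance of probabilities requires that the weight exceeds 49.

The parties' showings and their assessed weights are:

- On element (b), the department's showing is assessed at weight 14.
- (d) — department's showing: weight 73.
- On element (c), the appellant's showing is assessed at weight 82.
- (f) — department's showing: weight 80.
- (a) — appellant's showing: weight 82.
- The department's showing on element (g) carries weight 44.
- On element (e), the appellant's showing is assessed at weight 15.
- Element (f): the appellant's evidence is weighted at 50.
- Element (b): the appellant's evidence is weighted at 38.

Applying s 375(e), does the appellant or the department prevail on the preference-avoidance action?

appellant

— Issue I —
At Stage I.1 the appellant must meet a substantially-more-likely showing (weight exceeds 77): on (a) the weight is 82, > 77, so (a) meets the standard.
  Stage I.1 carried; the burden shifts to the department.
At Stage I.2 the department must meet any credible evidence (weight is at least 20): on (b) the weight is 14 (the appellant's 38 is given no effect), < 20, so (b) does not meet the standard.
  Not every element is met, so the department fails to carry Stage I.2.
So the appellant prevails on this issue.
— Issue II —
At Stage II.1 the appellant must meet a substantially-more-likely showing (weight is at least 78): on (c) the weight is 82, which does reach 78, so (c) meets the standard.
  The appellant carries Stage II.1; the department now bears the burden.
At Stage II.2 the department must meet a substantially-more-likely showing (weight is at least 78): on (d) the weight is 73, which does not reach 78, so (d) does not meet the standard.
  Stage II.2 not carried; the department fails its burden.
The appellant prevails on this issue.
— Issue III —
Stage III.1 — burden on appellant; standard: the balance of probabilities (weight exceeds 49).
    (f): 50 (department's 80 disregarded) > 49 [met]
  The appellant carries Stage III.1; the department now bears the burden.
Stage III.2 — burden on department; standard: the balance of probabilities (weight exceeds 49).
    (g): 44 ≤ 49 [not met]
  Not every element is met, so the department fails to carry Stage III.2.
So the appellant prevails on this issue.
Per-issue: Issue I → appellant; Issue II → appellant; Issue III → appellant. The appellant must prevail on at least one issue; overall, the appellant prevails.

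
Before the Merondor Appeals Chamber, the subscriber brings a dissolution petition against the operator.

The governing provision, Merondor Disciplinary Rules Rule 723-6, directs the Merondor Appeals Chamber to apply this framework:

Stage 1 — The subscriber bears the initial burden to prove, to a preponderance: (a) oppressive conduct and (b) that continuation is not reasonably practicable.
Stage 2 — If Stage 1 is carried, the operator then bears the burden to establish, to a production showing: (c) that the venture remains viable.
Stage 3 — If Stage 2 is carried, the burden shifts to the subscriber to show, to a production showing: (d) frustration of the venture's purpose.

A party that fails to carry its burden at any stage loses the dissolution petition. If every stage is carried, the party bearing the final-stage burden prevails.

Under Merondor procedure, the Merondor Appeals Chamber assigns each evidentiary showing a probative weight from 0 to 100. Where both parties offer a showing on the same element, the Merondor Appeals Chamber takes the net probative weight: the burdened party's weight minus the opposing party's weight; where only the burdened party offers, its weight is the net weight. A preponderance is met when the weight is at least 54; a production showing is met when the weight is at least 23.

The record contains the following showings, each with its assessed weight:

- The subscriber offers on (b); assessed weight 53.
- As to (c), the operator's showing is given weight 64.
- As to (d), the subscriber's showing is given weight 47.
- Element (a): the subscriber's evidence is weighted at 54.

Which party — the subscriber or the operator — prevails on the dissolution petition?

operator

Stage 1 (subscriber, a preponderance, weight is at least 54): (a) 54 ≥ 54 — meets; (b) 53 < 54 — fails.
  The subscriber does not carry Stage 1.
So the operator prevails.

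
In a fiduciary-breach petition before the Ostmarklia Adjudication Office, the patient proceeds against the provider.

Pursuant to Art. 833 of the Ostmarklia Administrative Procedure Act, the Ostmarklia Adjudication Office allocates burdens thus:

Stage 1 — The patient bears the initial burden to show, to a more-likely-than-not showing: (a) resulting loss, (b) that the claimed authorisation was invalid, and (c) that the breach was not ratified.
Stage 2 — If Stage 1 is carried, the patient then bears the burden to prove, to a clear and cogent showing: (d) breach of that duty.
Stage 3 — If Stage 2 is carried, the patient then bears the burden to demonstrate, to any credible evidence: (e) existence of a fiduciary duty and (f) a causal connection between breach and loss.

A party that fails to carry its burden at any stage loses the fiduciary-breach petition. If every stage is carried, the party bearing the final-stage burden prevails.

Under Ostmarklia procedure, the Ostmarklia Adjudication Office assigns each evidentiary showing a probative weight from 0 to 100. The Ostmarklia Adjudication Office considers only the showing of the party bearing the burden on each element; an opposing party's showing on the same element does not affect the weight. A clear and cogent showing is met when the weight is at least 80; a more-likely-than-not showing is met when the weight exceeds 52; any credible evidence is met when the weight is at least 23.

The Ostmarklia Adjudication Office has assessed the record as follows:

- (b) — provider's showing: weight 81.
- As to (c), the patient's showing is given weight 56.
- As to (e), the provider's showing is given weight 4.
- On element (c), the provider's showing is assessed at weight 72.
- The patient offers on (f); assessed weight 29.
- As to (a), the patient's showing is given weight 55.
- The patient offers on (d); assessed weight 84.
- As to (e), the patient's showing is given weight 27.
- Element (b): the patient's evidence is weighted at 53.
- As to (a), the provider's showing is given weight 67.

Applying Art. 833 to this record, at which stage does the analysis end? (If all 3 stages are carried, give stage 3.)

stage 3

Stage 1 (patient, a more-likely-than-not showing, weight exceeds 52): (a) 55 (provider's 67 disregarded) > 52 — meets; (b) 53 (provider's 81 disregarded) > 52 — meets; (c) 56 (provider's 72 disregarded) > 52 — meets.
  Stage 1 carried; the burden remains with the patient.
Stage 2 (patient, a clear and cogent showing, weight is at least 80): (d) 84 ≥ 80 — meets.
  Stage 2 carried; the burden remains with the patient.
Stage 3 (patient, any credible evidence, weight is at least 23): (e) 27 (provider's 4 disregarded) ≥ 23 — meets; (f) 29 ≥ 23 — meets.
  Stage 3 carried; the final stage is satisfied.
With every stage satisfied, the patient prevails.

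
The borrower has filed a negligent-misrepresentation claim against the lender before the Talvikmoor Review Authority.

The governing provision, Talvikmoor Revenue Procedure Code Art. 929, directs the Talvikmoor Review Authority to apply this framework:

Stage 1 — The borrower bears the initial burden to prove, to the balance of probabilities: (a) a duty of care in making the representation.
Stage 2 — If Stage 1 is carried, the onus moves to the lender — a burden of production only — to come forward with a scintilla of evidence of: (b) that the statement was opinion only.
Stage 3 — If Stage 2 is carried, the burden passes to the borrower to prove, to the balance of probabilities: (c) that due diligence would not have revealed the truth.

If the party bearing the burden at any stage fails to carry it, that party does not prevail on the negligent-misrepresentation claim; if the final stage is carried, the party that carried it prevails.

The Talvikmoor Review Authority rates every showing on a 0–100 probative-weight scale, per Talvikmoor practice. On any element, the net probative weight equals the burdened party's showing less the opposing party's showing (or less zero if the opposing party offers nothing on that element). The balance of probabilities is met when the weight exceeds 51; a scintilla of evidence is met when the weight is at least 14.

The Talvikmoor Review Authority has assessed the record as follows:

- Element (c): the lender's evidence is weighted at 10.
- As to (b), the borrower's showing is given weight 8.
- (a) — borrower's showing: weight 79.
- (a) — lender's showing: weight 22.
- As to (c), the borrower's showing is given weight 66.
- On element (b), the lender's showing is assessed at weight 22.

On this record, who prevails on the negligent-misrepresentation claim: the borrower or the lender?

Stage 1 (borrower, the balance of probabilities, weight exceeds 51): (a) net 79−22=57 > 51 — meets.
  Stage 1 is satisfied; the onus moves to the lender.
Stage 2 (lender, a scintilla of evidence, weight is at least 14): (b) net 22−8=14 ≥ 14 — meets.
  Stage 2 is satisfied; the onus moves to the borrower.
Stage 3 (borrower, the balance of probabilities, weight exceeds 51): (c) net 66−10=56 > 51 — meets.
  Stage 3 carried; the final stage is satisfied.
Every stage carried; the borrower prevails.

borrower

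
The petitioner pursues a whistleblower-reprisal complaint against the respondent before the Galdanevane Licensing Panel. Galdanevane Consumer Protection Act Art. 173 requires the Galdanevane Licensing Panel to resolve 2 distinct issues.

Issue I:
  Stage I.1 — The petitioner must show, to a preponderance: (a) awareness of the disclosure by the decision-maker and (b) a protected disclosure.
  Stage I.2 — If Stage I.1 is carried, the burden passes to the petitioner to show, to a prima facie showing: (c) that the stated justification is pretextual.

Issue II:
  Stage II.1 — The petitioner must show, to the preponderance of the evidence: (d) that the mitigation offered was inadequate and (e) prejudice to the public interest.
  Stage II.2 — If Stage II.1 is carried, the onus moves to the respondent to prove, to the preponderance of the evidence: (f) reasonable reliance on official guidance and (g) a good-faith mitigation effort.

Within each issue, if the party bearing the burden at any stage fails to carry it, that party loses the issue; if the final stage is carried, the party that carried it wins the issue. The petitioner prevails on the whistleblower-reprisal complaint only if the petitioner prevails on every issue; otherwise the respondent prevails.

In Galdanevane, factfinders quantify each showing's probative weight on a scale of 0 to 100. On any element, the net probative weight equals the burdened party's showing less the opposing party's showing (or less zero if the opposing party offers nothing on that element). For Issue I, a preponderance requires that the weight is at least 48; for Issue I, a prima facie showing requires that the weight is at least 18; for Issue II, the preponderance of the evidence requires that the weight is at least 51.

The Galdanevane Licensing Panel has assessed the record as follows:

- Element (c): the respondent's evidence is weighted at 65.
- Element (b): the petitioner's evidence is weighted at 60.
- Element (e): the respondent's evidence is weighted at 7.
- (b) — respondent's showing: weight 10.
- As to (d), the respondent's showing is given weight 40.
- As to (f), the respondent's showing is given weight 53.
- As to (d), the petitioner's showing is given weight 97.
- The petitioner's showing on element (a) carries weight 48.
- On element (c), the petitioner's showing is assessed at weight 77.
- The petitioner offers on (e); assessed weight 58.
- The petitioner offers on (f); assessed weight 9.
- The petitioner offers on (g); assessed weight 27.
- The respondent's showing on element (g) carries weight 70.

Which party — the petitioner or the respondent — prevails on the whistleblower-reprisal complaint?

respondent

— Issue I —
Stage I.1 — burden on petitioner; standard: a preponderance (weight is at least 48).
    (a): 48 ≥ 48 [met]
    (b): 60 − 10 = 50 ≥ 48 [met]
  Stage I.1 is satisfied; the petitioner continues to bear the burden.
Stage I.2 — burden on petitioner; standard: a prima facie showing (weight is at least 18).
    (c): 77 − 65 = 12 < 18 [not met]
  The petitioner does not carry Stage I.2.
So the respondent prevails on this issue.
— Issue II —
Stage II.1 (petitioner, the preponderance of the evidence, weight is at least 51): (d) net 97−40=57 ≥ 51 — meets; (e) net 58−7=51 ≥ 51 — meets.
  The petitioner carries Stage II.1; the respondent now bears the burden.
Stage II.2 (respondent, the preponderance of the evidence, weight is at least 51): (f) net 53−9=44 < 51 — fails; (g) net 70−27=43 < 51 — fails.
  Stage II.2 not carried; the respondent fails its burden.
The analysis ends at Stage II.2; the petitioner prevails on this issue.
Per-issue: Issue I → respondent; Issue II → petitioner. The petitioner must prevail on every issue; overall, the respondent prevails.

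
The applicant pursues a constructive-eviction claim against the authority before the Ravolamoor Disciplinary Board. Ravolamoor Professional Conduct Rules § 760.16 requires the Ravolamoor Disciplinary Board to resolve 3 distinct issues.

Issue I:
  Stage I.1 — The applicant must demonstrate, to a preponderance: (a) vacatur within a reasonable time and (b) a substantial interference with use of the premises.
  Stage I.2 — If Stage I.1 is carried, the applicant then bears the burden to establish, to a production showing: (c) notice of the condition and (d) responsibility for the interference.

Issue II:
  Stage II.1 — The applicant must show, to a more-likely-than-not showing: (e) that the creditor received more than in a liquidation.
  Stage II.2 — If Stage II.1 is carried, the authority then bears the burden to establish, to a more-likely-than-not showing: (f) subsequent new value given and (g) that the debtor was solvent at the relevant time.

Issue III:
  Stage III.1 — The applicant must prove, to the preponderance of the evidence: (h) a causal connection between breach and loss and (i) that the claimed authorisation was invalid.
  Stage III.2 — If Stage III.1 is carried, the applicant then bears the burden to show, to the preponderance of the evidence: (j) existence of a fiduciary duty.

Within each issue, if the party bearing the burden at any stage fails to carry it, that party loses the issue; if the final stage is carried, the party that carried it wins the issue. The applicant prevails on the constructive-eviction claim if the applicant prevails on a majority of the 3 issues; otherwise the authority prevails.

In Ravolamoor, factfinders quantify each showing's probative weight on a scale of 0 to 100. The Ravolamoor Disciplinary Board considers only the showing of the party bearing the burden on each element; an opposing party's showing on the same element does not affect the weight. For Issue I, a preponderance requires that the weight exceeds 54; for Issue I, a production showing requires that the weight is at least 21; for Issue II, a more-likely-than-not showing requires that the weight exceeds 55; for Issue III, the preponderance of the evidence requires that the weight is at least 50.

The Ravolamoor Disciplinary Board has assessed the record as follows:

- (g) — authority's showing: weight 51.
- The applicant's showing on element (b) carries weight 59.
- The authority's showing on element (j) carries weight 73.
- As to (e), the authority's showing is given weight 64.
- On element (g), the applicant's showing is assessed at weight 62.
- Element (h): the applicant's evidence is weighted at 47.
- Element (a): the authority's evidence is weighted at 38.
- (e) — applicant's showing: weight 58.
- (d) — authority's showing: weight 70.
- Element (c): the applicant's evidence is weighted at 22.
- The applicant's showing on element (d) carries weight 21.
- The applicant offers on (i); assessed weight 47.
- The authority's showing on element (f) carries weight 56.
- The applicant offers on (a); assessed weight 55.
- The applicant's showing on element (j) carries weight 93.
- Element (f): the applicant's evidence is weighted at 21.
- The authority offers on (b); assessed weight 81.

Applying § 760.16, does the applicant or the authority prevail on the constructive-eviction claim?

applicant

— Issue I —
Stage I.1 — burden on applicant; standard: a preponderance (weight exceeds 54).
    (a): 55 (authority's 38 disregarded) > 54 [met]
    (b): 59 (authority's 81 disregarded) > 54 [met]
  Stage I.1 is satisfied; the applicant continues to bear the burden.
Stage I.2 — burden on applicant; standard: a production showing (weight is at least 21).
    (c): 22 ≥ 21 [met]
    (d): 21 (authority's 70 disregarded) ≥ 21 [met]
  The applicant carries the last stage.
Every stage carried; the applicant prevails on this issue.
— Issue II —
At Stage II.1 the applicant must meet a more-likely-than-not showing (weight exceeds 55): on (e) the weight is 58 (the authority's 64 is given no effect), > 55, so (e) meets the standard.
  The applicant carries Stage II.1; the authority now bears the burden.
At Stage II.2 the authority must meet a more-likely-than-not showing (weight exceeds 55): on (f) the weight is 56 (the applicant's 21 is given no effect), which does exceed 55, so (f) meets the standard; on (g) the weight is 51 (the applicant's 62 is given no effect), which does not exceed 55, so (g) does not meet the standard.
  Not every element is met, so the authority fails to carry Stage II.2.
The applicant prevails on this issue.
— Issue III —
Stage III.1 (applicant, the preponderance of the evidence, weight is at least 50): (h) 47 < 50 — fails; (i) 47 < 50 — fails.
  Stage III.1 not carried; the applicant fails its burden.
The authority prevails on this issue.
Per-issue: Issue I → applicant; Issue II → applicant; Issue III → authority. The applicant must prevail on a majority of issues; overall, the applicant prevails.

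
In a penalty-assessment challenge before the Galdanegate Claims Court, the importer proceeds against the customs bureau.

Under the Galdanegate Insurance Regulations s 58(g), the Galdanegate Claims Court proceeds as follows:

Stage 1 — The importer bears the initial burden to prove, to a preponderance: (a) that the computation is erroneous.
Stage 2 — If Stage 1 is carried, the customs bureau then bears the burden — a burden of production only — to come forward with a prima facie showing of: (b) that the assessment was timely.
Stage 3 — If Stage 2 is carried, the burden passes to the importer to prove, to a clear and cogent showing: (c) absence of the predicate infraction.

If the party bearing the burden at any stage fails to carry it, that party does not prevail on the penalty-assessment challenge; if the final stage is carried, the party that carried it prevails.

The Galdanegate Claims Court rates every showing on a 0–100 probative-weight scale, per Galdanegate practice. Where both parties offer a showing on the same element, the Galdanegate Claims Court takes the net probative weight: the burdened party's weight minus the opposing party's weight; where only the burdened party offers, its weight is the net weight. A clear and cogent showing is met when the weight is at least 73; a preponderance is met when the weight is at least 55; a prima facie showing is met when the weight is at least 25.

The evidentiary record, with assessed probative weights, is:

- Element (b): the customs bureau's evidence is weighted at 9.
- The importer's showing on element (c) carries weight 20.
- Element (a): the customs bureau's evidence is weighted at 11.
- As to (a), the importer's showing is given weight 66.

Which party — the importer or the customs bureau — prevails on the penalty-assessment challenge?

Stage 1 (importer, a preponderance, weight is at least 55): (a) net 66−11=55 ≥ 55 — meets.
  All elements met. The burden passes to the customs bureau.
Stage 2 (customs bureau, a prima facie showing, weight is at least 25): (b) 9 < 25 — fails.
  Not every element is met, so the customs bureau fails to carry Stage 2.
The analysis ends at Stage 2; the importer prevails.

importer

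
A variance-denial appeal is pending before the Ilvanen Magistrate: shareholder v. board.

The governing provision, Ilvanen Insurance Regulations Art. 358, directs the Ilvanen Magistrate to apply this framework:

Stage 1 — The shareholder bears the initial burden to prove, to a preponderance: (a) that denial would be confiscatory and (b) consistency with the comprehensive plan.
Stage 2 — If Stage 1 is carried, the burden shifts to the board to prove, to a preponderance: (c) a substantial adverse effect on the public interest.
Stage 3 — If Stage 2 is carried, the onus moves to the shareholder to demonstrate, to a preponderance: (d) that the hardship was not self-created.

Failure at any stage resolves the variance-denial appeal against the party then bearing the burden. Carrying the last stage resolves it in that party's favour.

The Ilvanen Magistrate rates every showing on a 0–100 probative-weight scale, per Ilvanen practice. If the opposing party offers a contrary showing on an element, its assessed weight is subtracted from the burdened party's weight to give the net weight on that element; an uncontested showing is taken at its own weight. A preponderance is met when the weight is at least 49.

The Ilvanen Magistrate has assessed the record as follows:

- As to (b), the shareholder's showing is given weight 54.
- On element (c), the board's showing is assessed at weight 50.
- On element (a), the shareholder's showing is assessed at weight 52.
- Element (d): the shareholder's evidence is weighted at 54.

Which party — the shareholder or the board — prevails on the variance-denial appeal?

shareholder

Stage 1 — burden on shareholder; standard: a preponderance (weight is at least 49).
    (a): 52 ≥ 49 [met]
    (b): 54 ≥ 49 [met]
  All elements met. The burden passes to the board.
Stage 2 — burden on board; standard: a preponderance (weight is at least 49).
    (c): 50 ≥ 49 [met]
  The board carries Stage 2; the shareholder now bears the burden.
Stage 3 — burden on shareholder; standard: a preponderance (weight is at least 49).
    (d): 54 ≥ 49 [met]
  Stage 3 carried; the final stage is satisfied.
With every stage satisfied, the shareholder prevails.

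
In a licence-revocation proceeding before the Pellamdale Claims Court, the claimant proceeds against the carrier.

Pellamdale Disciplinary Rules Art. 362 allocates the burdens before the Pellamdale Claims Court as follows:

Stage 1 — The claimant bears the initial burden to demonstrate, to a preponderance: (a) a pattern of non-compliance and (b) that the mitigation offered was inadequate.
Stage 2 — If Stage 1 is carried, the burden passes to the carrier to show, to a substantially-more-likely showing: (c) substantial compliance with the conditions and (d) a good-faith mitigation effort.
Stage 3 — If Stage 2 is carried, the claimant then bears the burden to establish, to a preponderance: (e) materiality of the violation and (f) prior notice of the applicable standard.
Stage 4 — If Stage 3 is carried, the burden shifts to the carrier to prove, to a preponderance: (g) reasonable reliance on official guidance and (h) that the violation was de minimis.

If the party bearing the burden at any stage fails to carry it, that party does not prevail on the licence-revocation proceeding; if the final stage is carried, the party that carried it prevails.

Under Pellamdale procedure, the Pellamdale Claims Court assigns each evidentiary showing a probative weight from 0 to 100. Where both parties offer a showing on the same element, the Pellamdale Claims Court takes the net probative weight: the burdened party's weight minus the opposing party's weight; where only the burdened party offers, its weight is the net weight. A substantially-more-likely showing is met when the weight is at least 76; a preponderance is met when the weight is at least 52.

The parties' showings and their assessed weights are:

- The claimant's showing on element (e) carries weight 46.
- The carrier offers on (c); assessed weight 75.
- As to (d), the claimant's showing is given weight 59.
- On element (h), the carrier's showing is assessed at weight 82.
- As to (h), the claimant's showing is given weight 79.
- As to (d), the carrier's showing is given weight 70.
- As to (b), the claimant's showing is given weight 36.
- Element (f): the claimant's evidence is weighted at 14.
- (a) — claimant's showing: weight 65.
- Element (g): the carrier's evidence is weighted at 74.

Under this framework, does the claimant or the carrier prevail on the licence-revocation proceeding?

Stage 1 — burden on claimant; standard: a preponderance (weight is at least 52).
    (a): 65 ≥ 52 [met]
    (b): 36 < 52 [not met]
  Stage 1 not carried; the claimant fails its burden.
The carrier prevails.

carrier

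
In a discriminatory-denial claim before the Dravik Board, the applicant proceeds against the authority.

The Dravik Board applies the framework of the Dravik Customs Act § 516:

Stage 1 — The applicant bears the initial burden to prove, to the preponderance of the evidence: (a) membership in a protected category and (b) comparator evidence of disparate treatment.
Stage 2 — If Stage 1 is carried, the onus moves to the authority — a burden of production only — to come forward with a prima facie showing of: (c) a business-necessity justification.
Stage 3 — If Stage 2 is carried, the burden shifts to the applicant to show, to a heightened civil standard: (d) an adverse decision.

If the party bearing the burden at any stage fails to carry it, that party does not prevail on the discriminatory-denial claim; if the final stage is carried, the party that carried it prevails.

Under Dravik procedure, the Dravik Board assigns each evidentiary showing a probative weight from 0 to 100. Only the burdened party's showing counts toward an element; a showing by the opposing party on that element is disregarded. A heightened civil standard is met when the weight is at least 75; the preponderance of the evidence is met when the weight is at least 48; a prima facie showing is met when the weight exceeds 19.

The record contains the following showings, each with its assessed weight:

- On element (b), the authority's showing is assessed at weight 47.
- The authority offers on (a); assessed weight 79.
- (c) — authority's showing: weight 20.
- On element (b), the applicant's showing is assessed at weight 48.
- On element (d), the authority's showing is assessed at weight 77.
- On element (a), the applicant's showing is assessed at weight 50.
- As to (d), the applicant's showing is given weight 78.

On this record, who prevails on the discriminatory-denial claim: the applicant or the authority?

applicant

Stage 1 — burden on applicant; standard: the preponderance of the evidence (weight is at least 48).
    (a): 50 (authority's 79 disregarded) ≥ 48 [met]
    (b): 48 (authority's 47 disregarded) ≥ 48 [met]
  All elements met. The burden passes to the authority.
Stage 2 — burden on authority; standard: a prima facie showing (weight exceeds 19).
    (c): 20 > 19 [met]
  The authority carries Stage 2; the applicant now bears the burden.
Stage 3 — burden on applicant; standard: a heightened civil standard (weight is at least 75).
    (d): 78 (authority's 77 disregarded) ≥ 75 [met]
  Stage 3 carried; the final stage is satisfied.
All stages carried — the applicant prevails.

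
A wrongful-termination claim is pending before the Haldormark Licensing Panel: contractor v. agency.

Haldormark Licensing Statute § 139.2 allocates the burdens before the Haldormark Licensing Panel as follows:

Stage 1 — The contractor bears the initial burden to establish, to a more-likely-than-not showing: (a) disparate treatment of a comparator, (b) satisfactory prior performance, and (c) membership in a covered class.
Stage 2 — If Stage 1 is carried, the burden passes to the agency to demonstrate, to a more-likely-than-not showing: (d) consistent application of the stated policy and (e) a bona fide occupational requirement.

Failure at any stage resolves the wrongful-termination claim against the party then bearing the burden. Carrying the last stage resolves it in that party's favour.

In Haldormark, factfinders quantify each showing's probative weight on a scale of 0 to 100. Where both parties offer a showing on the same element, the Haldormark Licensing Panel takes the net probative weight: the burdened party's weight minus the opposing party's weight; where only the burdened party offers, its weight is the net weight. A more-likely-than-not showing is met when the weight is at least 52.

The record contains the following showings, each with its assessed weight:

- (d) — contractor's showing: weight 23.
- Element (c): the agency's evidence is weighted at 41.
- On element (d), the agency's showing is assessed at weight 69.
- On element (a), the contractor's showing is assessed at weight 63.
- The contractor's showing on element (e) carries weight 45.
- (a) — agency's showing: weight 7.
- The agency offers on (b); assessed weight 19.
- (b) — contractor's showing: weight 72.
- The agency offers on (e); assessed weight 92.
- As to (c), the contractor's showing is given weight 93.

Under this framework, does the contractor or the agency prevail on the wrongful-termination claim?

At Stage 1 the contractor must meet a more-likely-than-not showing (weight is at least 52): on (a) the weight is 63 less the opposing 7 gives net 56, ≥ 52, so (a) meets the standard; on (b) the weight is 72 less the opposing 19 gives net 53, ≥ 52, so (b) meets the standard; on (c) the weight is 93 less the opposing 41 gives net 52, which does reach 52, so (c) meets the standard.
  The contractor carries Stage 1; the agency now bears the burden.
At Stage 2 the agency must meet a more-likely-than-not showing (weight is at least 52): on (d) the weight is 69 less the opposing 23 gives net 46, which does not reach 52, so (d) does not meet the standard; on (e) the weight is 92 less the opposing 45 gives net 47, < 52, so (e) does not meet the standard.
  Not every element is met, so the agency fails to carry Stage 2.
So the contractor prevails.

contractor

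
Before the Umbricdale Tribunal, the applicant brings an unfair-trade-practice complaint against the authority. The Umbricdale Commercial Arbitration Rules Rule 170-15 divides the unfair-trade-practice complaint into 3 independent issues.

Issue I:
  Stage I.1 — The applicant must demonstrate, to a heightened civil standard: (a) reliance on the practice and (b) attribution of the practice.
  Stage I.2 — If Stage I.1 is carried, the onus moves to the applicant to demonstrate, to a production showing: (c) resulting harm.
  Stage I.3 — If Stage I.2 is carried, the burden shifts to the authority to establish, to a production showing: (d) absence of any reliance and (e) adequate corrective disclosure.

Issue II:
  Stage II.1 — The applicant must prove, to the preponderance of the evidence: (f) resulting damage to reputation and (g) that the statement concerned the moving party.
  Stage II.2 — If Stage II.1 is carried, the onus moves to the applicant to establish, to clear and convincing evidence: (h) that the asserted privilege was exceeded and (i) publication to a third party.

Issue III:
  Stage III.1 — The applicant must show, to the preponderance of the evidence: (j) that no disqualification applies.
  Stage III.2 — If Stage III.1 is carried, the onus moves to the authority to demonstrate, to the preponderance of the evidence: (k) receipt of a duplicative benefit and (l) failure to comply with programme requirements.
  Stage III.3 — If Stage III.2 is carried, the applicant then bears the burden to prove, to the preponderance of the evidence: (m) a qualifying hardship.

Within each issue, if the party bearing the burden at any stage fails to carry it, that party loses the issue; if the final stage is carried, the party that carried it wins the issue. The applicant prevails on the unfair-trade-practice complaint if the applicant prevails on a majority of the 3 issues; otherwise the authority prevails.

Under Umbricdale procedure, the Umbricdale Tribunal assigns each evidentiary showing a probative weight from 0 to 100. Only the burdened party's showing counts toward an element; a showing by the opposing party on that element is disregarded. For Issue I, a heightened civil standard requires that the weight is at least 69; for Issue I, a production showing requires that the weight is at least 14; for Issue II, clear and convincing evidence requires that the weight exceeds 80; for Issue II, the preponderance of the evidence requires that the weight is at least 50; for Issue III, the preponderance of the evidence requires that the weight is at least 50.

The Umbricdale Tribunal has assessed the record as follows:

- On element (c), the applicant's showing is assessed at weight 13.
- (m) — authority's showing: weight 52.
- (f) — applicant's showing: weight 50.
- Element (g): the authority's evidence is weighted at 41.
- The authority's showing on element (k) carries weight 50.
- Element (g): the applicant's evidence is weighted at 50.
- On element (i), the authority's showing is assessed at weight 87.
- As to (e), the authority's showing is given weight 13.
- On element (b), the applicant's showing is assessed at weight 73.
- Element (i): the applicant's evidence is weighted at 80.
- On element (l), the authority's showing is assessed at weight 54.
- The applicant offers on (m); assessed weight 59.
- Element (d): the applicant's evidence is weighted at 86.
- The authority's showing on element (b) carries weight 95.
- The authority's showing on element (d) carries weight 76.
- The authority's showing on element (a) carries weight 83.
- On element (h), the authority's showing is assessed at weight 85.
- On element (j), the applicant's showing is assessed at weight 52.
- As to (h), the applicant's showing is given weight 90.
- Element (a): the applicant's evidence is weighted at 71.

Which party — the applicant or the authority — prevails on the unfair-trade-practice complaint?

— Issue I —
At Stage I.1 the applicant must meet a heightened civil standard (weight is at least 69): on (a) the weight is 71 (the authority's 83 is given no effect), which does reach 69, so (a) meets the standard; on (b) the weight is 73 (the authority's 95 is given no effect), ≥ 69, so (b) meets the standard.
  Stage I.1 is satisfied; the applicant continues to bear the burden.
At Stage I.2 the applicant must meet a production showing (weight is at least 14): on (c) the weight is 13, < 14, so (c) does not meet the standard.
  The applicant does not carry Stage I.2.
The authority prevails on this issue.
— Issue II —
Stage II.1 (applicant, the preponderance of the evidence, weight is at least 50): (f) 50 ≥ 50 — meets; (g) 50 (authority's 41 disregarded) ≥ 50 — meets.
  All elements met. The applicant retains the burden for Stage II.2.
Stage II.2 (applicant, clear and convincing evidence, weight exceeds 80): (h) 90 (authority's 85 disregarded) > 80 — meets; (i) 80 (authority's 87 disregarded) ≤ 80 — fails.
  Not every element is met, so the applicant fails to carry Stage II.2.
The analysis ends at Stage II.2; the authority prevails on this issue.
— Issue III —
Stage III.1 (applicant, the preponderance of the evidence, weight is at least 50): (j) 52 ≥ 50 — meets.
  Stage III.1 is satisfied; the onus moves to the authority.
Stage III.2 (authority, the preponderance of the evidence, weight is at least 50): (k) 50 ≥ 50 — meets; (l) 54 ≥ 50 — meets.
  The authority carries Stage III.2; the applicant now bears the burden.
Stage III.3 (applicant, the preponderance of the evidence, weight is at least 50): (m) 59 (authority's 52 disregarded) ≥ 50 — meets.
  The applicant carries the last stage.
Every stage carried; the applicant prevails on this issue.
Per-issue: Issue I → authority; Issue II → authority; Issue III → applicant. The applicant must prevail on a majority of issues; overall, the authority prevails.

authority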